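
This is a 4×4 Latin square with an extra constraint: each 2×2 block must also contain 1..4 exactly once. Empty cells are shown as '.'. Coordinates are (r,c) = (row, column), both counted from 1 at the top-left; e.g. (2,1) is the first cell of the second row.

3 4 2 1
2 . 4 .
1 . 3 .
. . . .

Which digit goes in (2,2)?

(2,2) = 1: row 2 has {2,4}; col 2 has {4}; box has {2,3,4} → only 1 remains.

1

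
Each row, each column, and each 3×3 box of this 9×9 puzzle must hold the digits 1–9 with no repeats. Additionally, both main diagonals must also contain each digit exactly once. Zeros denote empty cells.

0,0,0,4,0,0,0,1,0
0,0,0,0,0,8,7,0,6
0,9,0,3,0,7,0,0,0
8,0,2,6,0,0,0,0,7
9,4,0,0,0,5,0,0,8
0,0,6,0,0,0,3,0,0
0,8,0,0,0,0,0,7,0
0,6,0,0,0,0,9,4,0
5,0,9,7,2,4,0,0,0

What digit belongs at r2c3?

1

r3c1 = 6: in column 1, 6 can only go here (every other open cell in that column sees a 6).
r3c3 = 8: in main diagonal, 8 can only go here (every other open cell in that diagonal sees an 8).
r6c6 = 9: in main diagonal, 9 can only go here (every other open cell in that diagonal sees a 9).
r1c7 = 8: in row 1, 8 can only go here (every other open cell in that row sees an 8).
r3c5 = 1: in row 3, 1 can only go here (every other open cell in that row sees a 1).
r4c8 = 9: in row 4, 9 can only go here (every other open cell in that row sees a 9).
r9c8 = 8: in row 9, 8 can only go here (every other open cell in that row sees an 8).
r9c7 = 6: in row 9, 6 can only go here (every other open cell in that row sees a 6).
r5c8 = 6: in row 5, 6 can only go here (every other open cell in that row sees a 6).
r1c6 = 2: in column 6, 2 can only go here (every other open cell in that column sees a 2).
r1c5 = 6: in row 1, 6 can only go here (every other open cell in that row sees a 6).
r1c9 = 9: in row 1, 9 can only go here (every other open cell in that row sees a 9).
r7c6 = 6: in row 7, 6 can only go here (every other open cell in that row sees a 6).
r2c2 = 2: in column 2, 2 can only go here (every other open cell in that column sees a 2).
r2c8 = 3: row 2 has {2,6,7,8}; col 8 has {1,4,6,7,8,9}; box has {1,6,7,8,9}; anti-diagonal has {5,6,9} → only 3 remains.
r4c6 = 1: row 4 has {2,6,7,8,9}; col 6 has {2,4,5,6,7,8,9}; box has {5,6,9}; anti-diagonal has {3,5,6,9} → only 1 remains.
r5c4 = 2: row 5 has {4,5,6,8,9}; col 4 has {3,4,6,7}; box has {1,5,6,9} → only 2 remains.
r5c5 = 7: row 5 has {2,4,5,6,8,9}; col 5 has {1,2,6}; box has {1,2,5,6,9}; main diagonal has {2,4,6,8,9}; anti-diagonal has {1,3,5,6,9} → only 7 remains.
r5c7 = 1: row 5 has {2,4,5,6,7,8,9}; col 7 has {3,6,7,8,9}; box has {3,6,7,8,9} → only 1 remains.
r6c4 = 8: row 6 has {3,6,9}; col 4 has {2,3,4,6,7}; box has {1,2,5,6,7,9}; anti-diagonal has {1,3,5,6,7,9} → only 8 remains.
r6c5 = 4: row 6 has {3,6,8,9}; col 5 has {1,2,6,7}; box has {1,2,5,6,7,8,9} → only 4 remains.
r7c3 = 4: row 7 has {6,7,8}; col 3 has {2,6,8,9}; box has {5,6,8,9}; anti-diagonal has {1,3,5,6,7,8,9} → only 4 remains.
r7c7 = 5: row 7 has {4,6,7,8}; col 7 has {1,3,6,7,8,9}; box has {4,6,7,8,9}; main diagonal has {2,4,6,7,8,9} → only 5 remains.
r8c6 = 3: row 8 has {4,6,9}; col 6 has {1,2,4,5,6,7,8,9}; box has {2,4,6,7} → only 3 remains.
r1c1 = 3: row 1 has {1,2,4,6,8,9}; col 1 has {5,6,8,9}; box has {2,6,8,9}; main diagonal has {2,4,5,6,7,8,9} → only 3 remains.
r3c7 = 2: row 3 has {1,3,6,7,8,9}; col 7 has {1,3,5,6,7,8,9}; box has {1,3,6,7,8,9}; anti-diagonal has {1,3,4,5,6,7,8,9} → only 2 remains.
r3c8 = 5: row 3 has {1,2,3,6,7,8,9}; col 8 has {1,3,4,6,7,8,9}; box has {1,2,3,6,7,8,9} → only 5 remains.
r3c9 = 4: row 3 has {1,2,3,5,6,7,8,9}; col 9 has {6,7,8,9}; box has {1,2,3,5,6,7,8,9} → only 4 remains.
r4c5 = 3: row 4 has {1,2,6,7,8,9}; col 5 has {1,2,4,6,7}; box has {1,2,4,5,6,7,8,9} → only 3 remains.
r4c7 = 4: row 4 has {1,2,3,6,7,8,9}; col 7 has {1,2,3,5,6,7,8,9}; box has {1,3,6,7,8,9} → only 4 remains.
r5c3 = 3: row 5 has {1,2,4,5,6,7,8,9}; col 3 has {2,4,6,8,9}; box has {2,4,6,8,9} → only 3 remains.
r6c8 = 2: row 6 has {3,4,6,8,9}; col 8 has {1,3,4,5,6,7,8,9}; box has {1,3,4,6,7,8,9} → only 2 remains.
r6c9 = 5: row 6 has {2,3,4,6,8,9}; col 9 has {4,6,7,8,9}; box has {1,2,3,4,6,7,8,9} → only 5 remains.
r7c5 = 9: row 7 has {4,5,6,7,8}; col 5 has {1,2,3,4,6,7}; box has {2,3,4,6,7} → only 9 remains.
r9c9 = 1: row 9 has {2,4,5,6,7,8,9}; col 9 has {4,5,6,7,8,9}; box has {4,5,6,7,8,9}; main diagonal has {2,3,4,5,6,7,8,9} → only 1 remains.
r2c5 = 5: row 2 has {2,3,6,7,8}; col 5 has {1,2,3,4,6,7,9}; box has {1,2,3,4,6,7,8} → only 5 remains.
r4c2 = 5: row 4 has {1,2,3,4,6,7,8,9}; col 2 has {2,4,6,8,9}; box has {2,3,4,6,8,9} → only 5 remains.
r7c4 = 1: row 7 has {4,5,6,7,8,9}; col 4 has {2,3,4,6,7,8}; box has {2,3,4,6,7,9} → only 1 remains.
r8c4 = 5: row 8 has {3,4,6,9}; col 4 has {1,2,3,4,6,7,8}; box has {1,2,3,4,6,7,9} → only 5 remains.
r8c5 = 8: row 8 has {3,4,5,6,9}; col 5 has {1,2,3,4,5,6,7,9}; box has {1,2,3,4,5,6,7,9} → only 8 remains.
r8c9 = 2: row 8 has {3,4,5,6,8,9}; col 9 has {1,4,5,6,7,8,9}; box has {1,4,5,6,7,8,9} → only 2 remains.
r9c2 = 3: row 9 has {1,2,4,5,6,7,8,9}; col 2 has {2,4,5,6,8,9}; box has {4,5,6,8,9} → only 3 remains.
r1c2 = 7: row 1 has {1,2,3,4,6,8,9}; col 2 has {2,3,4,5,6,8,9}; box has {2,3,6,8,9} → only 7 remains.
r1c3 = 5: row 1 has {1,2,3,4,6,7,8,9}; col 3 has {2,3,4,6,8,9}; box has {2,3,6,7,8,9} → only 5 remains.
r2c3 = 1: row 2 has {2,3,5,6,7,8}; col 3 has {2,3,4,5,6,8,9}; box has {2,3,5,6,7,8,9} → only 1 remains.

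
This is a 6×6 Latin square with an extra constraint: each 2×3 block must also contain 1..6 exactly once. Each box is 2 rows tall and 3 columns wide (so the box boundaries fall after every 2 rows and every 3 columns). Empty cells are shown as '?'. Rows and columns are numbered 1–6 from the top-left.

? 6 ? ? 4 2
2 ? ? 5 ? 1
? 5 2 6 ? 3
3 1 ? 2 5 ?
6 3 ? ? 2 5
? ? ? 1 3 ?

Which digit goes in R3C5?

1

R1C4 = 3 (sole candidate).
R2C2 = 4 (sole candidate).
R2C3 = 3 (sole candidate).
R2C5 = 6 (sole candidate).
R3C1 = 4 (sole candidate).
R3C5 = 1: row 3 has {2,3,4,5,6}; col 5 has {2,3,4,5,6}; box has {2,3,5,6} → only 1 remains.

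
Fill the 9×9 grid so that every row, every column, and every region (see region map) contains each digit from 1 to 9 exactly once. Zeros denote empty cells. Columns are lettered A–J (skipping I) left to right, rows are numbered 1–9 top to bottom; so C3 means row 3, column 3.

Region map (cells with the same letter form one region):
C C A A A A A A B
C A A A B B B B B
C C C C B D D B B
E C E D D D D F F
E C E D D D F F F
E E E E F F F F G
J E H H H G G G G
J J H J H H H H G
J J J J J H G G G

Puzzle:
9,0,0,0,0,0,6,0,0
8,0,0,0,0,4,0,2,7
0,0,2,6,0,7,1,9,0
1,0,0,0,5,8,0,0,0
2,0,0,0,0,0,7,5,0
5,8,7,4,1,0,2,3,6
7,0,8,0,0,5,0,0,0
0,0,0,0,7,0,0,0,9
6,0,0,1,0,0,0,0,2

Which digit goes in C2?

1

J4 = 4 (sole candidate).
J5 = 8 (sole candidate).
F6 = 9 (sole candidate).
F9 = 3 (sole candidate).
H4 = 6 (sole candidate).
F5 = 6 (sole candidate).
E2 = 6 (hidden single in row 2).
E3 = 8 (hidden single in row 3).
D4 = 2 (hidden single in row 4).
B4 = 7 (hidden single in row 4).
D7 = 9 (sole candidate).
D5 = 3 (sole candidate).
D2 = 5 (sole candidate).
G2 = 3 (sole candidate).
J3 = 5 (sole candidate).
G4 = 9 (sole candidate).
C5 = 9 (sole candidate).
E5 = 4 (sole candidate).
E7 = 2 (sole candidate).
G7 = 4 (sole candidate).
H7 = 1 (sole candidate).
J7 = 3 (sole candidate).
D8 = 8 (sole candidate).
F8 = 1 (sole candidate).
G8 = 5 (sole candidate).
H8 = 4 (sole candidate).
E9 = 9 (sole candidate).
G9 = 8 (sole candidate).
H9 = 7 (sole candidate).
D1 = 7 (sole candidate).
E1 = 3 (sole candidate).
F1 = 2 (sole candidate).
H1 = 8 (sole candidate).
J1 = 1 (sole candidate).
C2 = 1: row 2 has {2,3,4,5,6,7,8}; col 3 has {2,7,8,9}; region has {2,3,5,6,7,8} → only 1 remains.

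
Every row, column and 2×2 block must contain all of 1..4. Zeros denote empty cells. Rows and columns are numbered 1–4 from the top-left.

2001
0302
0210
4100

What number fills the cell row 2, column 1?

1

row 1, column 2 = 4 (sole candidate).
row 1, column 3 = 3 (sole candidate).
row 2, column 1 = 1: row 2 has {2,3}; col 1 has {2,4}; box has {2,3,4} → only 1 remains.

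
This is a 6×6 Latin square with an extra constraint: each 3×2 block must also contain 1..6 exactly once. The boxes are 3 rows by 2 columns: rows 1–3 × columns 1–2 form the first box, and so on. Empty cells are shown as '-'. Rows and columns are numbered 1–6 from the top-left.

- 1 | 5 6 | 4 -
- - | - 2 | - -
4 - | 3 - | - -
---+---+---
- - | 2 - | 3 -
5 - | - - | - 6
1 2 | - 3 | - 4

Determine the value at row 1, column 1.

2

row 3, column 4 = 1: row 3 has {3,4}; col 4 has {2,3,6}; box has {2,3,5,6} → only 1 remains.
row 4, column 1 = 6: row 4 has {2,3}; col 1 has {1,4,5}; box has {1,2,5} → only 6 remains.
row 4, column 2 = 4: row 4 has {2,3,6}; col 2 has {1,2}; box has {1,2,5,6} → only 4 remains.
row 4, column 4 = 5: row 4 has {2,3,4,6}; col 4 has {1,2,3,6}; box has {2,3} → only 5 remains.
row 4, column 6 = 1: row 4 has {2,3,4,5,6}; col 6 has {4,6}; box has {3,4,6} → only 1 remains.
row 5, column 2 = 3: row 5 has {5,6}; col 2 has {1,2,4}; box has {1,2,4,5,6} → only 3 remains.
row 5, column 4 = 4: row 5 has {3,5,6}; col 4 has {1,2,3,5,6}; box has {2,3,5} → only 4 remains.
row 5, column 5 = 2: row 5 has {3,4,5,6}; col 5 has {3,4}; box has {1,3,4,6} → only 2 remains.
row 6, column 3 = 6: row 6 has {1,2,3,4}; col 3 has {2,3,5}; box has {2,3,4,5} → only 6 remains.
row 6, column 5 = 5: row 6 has {1,2,3,4,6}; col 5 has {2,3,4}; box has {1,2,3,4,6} → only 5 remains.
row 2, column 1 = 3: row 2 has {2}; col 1 has {1,4,5,6}; box has {1,4} → only 3 remains.
row 2, column 3 = 4: row 2 has {2,3}; col 3 has {2,3,5,6}; box has {1,2,3,5,6} → only 4 remains.
row 2, column 6 = 5: row 2 has {2,3,4}; col 6 has {1,4,6}; box has {4} → only 5 remains.
row 3, column 5 = 6: row 3 has {1,3,4}; col 5 has {2,3,4,5}; box has {4,5} → only 6 remains.
row 3, column 6 = 2: row 3 has {1,3,4,6}; col 6 has {1,4,5,6}; box has {4,5,6} → only 2 remains.
row 5, column 3 = 1: row 5 has {2,3,4,5,6}; col 3 has {2,3,4,5,6}; box has {2,3,4,5,6} → only 1 remains.
row 1, column 1 = 2: row 1 has {1,4,5,6}; col 1 has {1,3,4,5,6}; box has {1,3,4} → only 2 remains.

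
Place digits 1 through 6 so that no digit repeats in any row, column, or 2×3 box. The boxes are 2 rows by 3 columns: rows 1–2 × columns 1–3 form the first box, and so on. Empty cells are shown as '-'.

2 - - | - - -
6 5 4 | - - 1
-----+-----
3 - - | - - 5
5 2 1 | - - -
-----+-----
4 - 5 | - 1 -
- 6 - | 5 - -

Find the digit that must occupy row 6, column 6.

3

row 1, column 3 = 3: row 1 has {2}; col 3 has {1,4,5}; box has {2,4,5,6} → only 3 remains.
row 3, column 2 = 4: row 3 has {3,5}; col 2 has {2,5,6}; box has {1,2,3,5} → only 4 remains.
row 3, column 3 = 6: row 3 has {3,4,5}; col 3 has {1,3,4,5}; box has {1,2,3,4,5} → only 6 remains.
row 3, column 5 = 2: row 3 has {3,4,5,6}; col 5 has {1}; box has {5} → only 2 remains.
row 5, column 2 = 3: row 5 has {1,4,5}; col 2 has {2,4,5,6}; box has {4,5,6} → only 3 remains.
row 6, column 1 = 1: row 6 has {5,6}; col 1 has {2,3,4,5,6}; box has {3,4,5,6} → only 1 remains.
row 6, column 3 = 2: row 6 has {1,5,6}; col 3 has {1,3,4,5,6}; box has {1,3,4,5,6} → only 2 remains.
row 1, column 2 = 1: row 1 has {2,3}; col 2 has {2,3,4,5,6}; box has {2,3,4,5,6} → only 1 remains.
row 2, column 5 = 3: row 2 has {1,4,5,6}; col 5 has {1,2}; box has {1} → only 3 remains.
row 3, column 4 = 1: row 3 has {2,3,4,5,6}; col 4 has {5}; box has {2,5} → only 1 remains.
row 6, column 5 = 4: row 6 has {1,2,5,6}; col 5 has {1,2,3}; box has {1,5} → only 4 remains.
row 6, column 6 = 3: row 6 has {1,2,4,5,6}; col 6 has {1,5}; box has {1,4,5} → only 3 remains.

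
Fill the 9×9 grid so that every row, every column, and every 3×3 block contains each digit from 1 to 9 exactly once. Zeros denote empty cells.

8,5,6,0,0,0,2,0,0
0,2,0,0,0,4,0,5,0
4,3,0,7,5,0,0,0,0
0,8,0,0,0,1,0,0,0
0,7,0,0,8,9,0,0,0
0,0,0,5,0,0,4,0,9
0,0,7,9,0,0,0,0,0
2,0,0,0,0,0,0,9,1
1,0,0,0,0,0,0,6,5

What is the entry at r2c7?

9

r1c6 = 3: row 1 has {2,5,6,8}; col 6 has {1,4,9}; box has {4,5,7} → only 3 remains.
r1c4 = 1: row 1 has {2,3,5,6,8}; col 4 has {5,7,9}; box has {3,4,5,7} → only 1 remains.
r1c5 = 9: row 1 has {1,2,3,5,6,8}; col 5 has {5,8}; box has {1,3,4,5,7} → only 9 remains.
r2c5 = 6: row 2 has {2,4,5}; col 5 has {5,8,9}; box has {1,3,4,5,7,9} → only 6 remains.
r2c4 = 8: row 2 has {2,4,5,6}; col 4 has {1,5,7,9}; box has {1,3,4,5,6,7,9} → only 8 remains.
r3c6 = 2: row 3 has {3,4,5,7}; col 6 has {1,3,4,9}; box has {1,3,4,5,6,7,8,9} → only 2 remains.
r6c8 = 8: in row 6, 8 can only go here (every other open cell in that row sees an 8).
r3c8 = 1: row 3 has {2,3,4,5,7}; col 8 has {5,6,8,9}; box has {2,5} → only 1 remains.
r3c3 = 9: row 3 has {1,2,3,4,5,7}; col 3 has {6,7}; box has {2,3,4,5,6,8} → only 9 remains.
r2c1 = 7: row 2 has {2,4,5,6,8}; col 1 has {1,2,4,8}; box has {2,3,4,5,6,8,9} → only 7 remains.
r2c3 = 1: row 2 has {2,4,5,6,7,8}; col 3 has {6,7,9}; box has {2,3,4,5,6,7,8,9} → only 1 remains.
r2c9 = 3: row 2 has {1,2,4,5,6,7,8}; col 9 has {1,5,9}; box has {1,2,5} → only 3 remains.
r2c7 = 9: row 2 has {1,2,3,4,5,6,7,8}; col 7 has {2,4}; box has {1,2,3,5} → only 9 remains.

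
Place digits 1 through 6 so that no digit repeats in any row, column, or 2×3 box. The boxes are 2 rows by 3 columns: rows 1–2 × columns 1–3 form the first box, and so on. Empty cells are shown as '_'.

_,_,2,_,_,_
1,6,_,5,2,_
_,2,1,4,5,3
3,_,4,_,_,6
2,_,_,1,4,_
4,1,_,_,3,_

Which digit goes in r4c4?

r1c1 = 5: row 1 has {2}; col 1 has {1,2,3,4}; box has {1,2,6} → only 5 remains.
r2c3 = 3: row 2 has {1,2,5,6}; col 3 has {1,2,4}; box has {1,2,5,6} → only 3 remains.
r2c6 = 4: row 2 has {1,2,3,5,6}; col 6 has {3,6}; box has {2,5} → only 4 remains.
r3c1 = 6: row 3 has {1,2,3,4,5}; col 1 has {1,2,3,4,5}; box has {1,2,3,4} → only 6 remains.
r4c2 = 5: row 4 has {3,4,6}; col 2 has {1,2,6}; box has {1,2,3,4,6} → only 5 remains.
r4c4 = 2: row 4 has {3,4,5,6}; col 4 has {1,4,5}; box has {3,4,5,6} → only 2 remains.

2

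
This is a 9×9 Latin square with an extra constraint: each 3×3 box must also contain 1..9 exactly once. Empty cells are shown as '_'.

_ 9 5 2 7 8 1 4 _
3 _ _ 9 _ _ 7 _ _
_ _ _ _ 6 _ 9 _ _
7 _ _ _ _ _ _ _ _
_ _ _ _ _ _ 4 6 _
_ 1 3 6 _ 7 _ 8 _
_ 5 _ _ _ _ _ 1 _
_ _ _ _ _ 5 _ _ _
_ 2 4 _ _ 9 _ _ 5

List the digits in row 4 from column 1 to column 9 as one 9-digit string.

762584391

r1c1 = 6 (sole candidate).
r1c9 = 3 (sole candidate).
r5c2 = 8 (sole candidate).
r2c2 = 4 (sole candidate).
r2c6 = 1 (sole candidate).
r3c2 = 7 (sole candidate).
r4c2 = 6: row 4 has {7}; col 2 has {1,2,4,5,7,8,9}; box has {1,3,7,8} → only 6 remains.
r8c2 = 3 (sole candidate).
r2c5 = 5 (sole candidate).
r2c8 = 2 (sole candidate).
r3c8 = 5 (sole candidate).
r3c9 = 8 (sole candidate).
r2c3 = 8 (sole candidate).
r2c9 = 6 (sole candidate).
r5c9 = 7 (hidden single in row 5).
r9c7 = 6 (hidden single in row 9).
r8c3 = 6 (hidden single in row 8).
r7c6 = 6 (hidden single in row 7).
r6c1 = 4 (hidden single in column 1).
r6c7 = 5 (hidden single in row 6).
r4c4 = 5: in row 4, 5 can only go here (every other open cell in that row sees a 5).
r4c5 = 8: in row 4, 8 can only go here (every other open cell in that row sees an 8).
r4c9 = 1: in row 4, 1 can only go here (every other open cell in that row sees a 1).
r4c6 = 4: in row 4, 4 can only go here (every other open cell in that row sees a 4).
r3c6 = 3 (sole candidate).
r5c6 = 2 (sole candidate).
r6c5 = 9 (sole candidate).
r6c9 = 2 (sole candidate).
r3c4 = 4 (sole candidate).
r4c7 = 3: row 4 has {1,4,5,6,7,8}; col 7 has {1,4,5,6,7,9}; box has {1,2,4,5,6,7,8} → only 3 remains.
r4c8 = 9: row 4 has {1,3,4,5,6,7,8}; col 8 has {1,2,4,5,6,8}; box has {1,2,3,4,5,6,7,8} → only 9 remains.
r5c3 = 9 (sole candidate).
r7c3 = 7 (sole candidate).
r8c8 = 7 (sole candidate).
r9c8 = 3 (sole candidate).
r4c3 = 2: row 4 has {1,3,4,5,6,7,8,9}; col 3 has {3,4,5,6,7,8,9}; box has {1,3,4,6,7,8,9} → only 2 remains.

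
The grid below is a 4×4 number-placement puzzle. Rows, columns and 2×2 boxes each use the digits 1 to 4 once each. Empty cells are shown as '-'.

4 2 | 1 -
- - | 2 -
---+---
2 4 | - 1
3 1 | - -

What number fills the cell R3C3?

R1C4 = 3 (sole candidate).
R2C1 = 1 (sole candidate).
R2C2 = 3 (sole candidate).
R2C4 = 4 (sole candidate).
R3C3 = 3: row 3 has {1,2,4}; col 3 has {1,2}; box has {1} → only 3 remains.

3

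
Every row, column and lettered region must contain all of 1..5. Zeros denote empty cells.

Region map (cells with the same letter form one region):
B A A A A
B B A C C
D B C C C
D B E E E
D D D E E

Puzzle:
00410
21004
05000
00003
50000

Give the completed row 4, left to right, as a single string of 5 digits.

row 1, column 1 = 3: row 1 has {1,4}; col 1 has {2,5}; region has {1,2,5} → only 3 remains.
row 1, column 2 = 2: row 1 has {1,3,4}; col 2 has {1,5}; region has {1,4} → only 2 remains.
row 1, column 5 = 5: row 1 has {1,2,3,4}; col 5 has {3,4}; region has {1,2,4} → only 5 remains.
row 2, column 3 = 3: row 2 has {1,2,4}; col 3 has {4}; region has {1,2,4,5} → only 3 remains.
row 2, column 4 = 5: row 2 has {1,2,3,4}; col 4 has {1}; region has {4} → only 5 remains.
row 4, column 2 = 4: row 4 has {3}; col 2 has {1,2,5}; region has {1,2,3,5} → only 4 remains.
row 4, column 4 = 2: row 4 has {3,4}; col 4 has {1,5}; region has {3} → only 2 remains.
row 5, column 2 = 3: row 5 has {5}; col 2 has {1,2,4,5}; region has {5} → only 3 remains.
row 5, column 4 = 4: row 5 has {3,5}; col 4 has {1,2,5}; region has {2,3} → only 4 remains.
row 5, column 5 = 1: row 5 has {3,4,5}; col 5 has {3,4,5}; region has {2,3,4} → only 1 remains.
row 3, column 4 = 3: row 3 has {5}; col 4 has {1,2,4,5}; region has {4,5} → only 3 remains.
row 3, column 5 = 2: row 3 has {3,5}; col 5 has {1,3,4,5}; region has {3,4,5} → only 2 remains.
row 4, column 1 = 1: row 4 has {2,3,4}; col 1 has {2,3,5}; region has {3,5} → only 1 remains.
row 4, column 3 = 5: row 4 has {1,2,3,4}; col 3 has {3,4}; region has {1,2,3,4} → only 5 remains.

14523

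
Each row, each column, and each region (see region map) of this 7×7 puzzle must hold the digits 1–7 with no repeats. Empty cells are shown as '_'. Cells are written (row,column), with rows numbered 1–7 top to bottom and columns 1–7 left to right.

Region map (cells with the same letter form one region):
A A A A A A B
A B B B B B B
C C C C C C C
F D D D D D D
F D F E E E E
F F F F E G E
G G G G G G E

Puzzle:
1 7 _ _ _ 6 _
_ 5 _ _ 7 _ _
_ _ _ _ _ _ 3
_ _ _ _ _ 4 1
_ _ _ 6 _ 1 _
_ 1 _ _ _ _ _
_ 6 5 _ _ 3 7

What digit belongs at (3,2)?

4

(2,6) = 2 (sole candidate).
(6,6) = 7 (sole candidate).
(1,7) = 4 (sole candidate).
(2,7) = 6 (sole candidate).
(3,6) = 5 (sole candidate).
(2,1) = 4 (hidden single in row 2).
(7,1) = 2 (sole candidate).
(3,2) = 4: in column 2, 4 can only go here (every other open cell in that column sees a 4).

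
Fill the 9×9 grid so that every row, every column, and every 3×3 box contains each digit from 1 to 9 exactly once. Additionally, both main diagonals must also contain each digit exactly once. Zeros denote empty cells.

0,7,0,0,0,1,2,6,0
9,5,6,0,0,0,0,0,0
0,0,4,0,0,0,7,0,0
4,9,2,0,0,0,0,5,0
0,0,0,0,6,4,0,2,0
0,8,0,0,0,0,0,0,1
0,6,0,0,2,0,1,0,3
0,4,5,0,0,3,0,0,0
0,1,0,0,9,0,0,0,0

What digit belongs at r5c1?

r4c6 = 8: row 4 has {2,4,5,9}; col 6 has {1,3,4}; box has {4,6}; anti-diagonal has {4,6,7} → only 8 remains.
r5c2 = 3: row 5 has {2,4,6}; col 2 has {1,4,5,6,7,8,9}; box has {2,4,8,9} → only 3 remains.
r6c3 = 7: row 6 has {1,8}; col 3 has {2,4,5,6}; box has {2,3,4,8,9} → only 7 remains.
r7c3 = 9: row 7 has {1,2,3,6}; col 3 has {2,4,5,6,7}; box has {1,4,5,6}; anti-diagonal has {4,6,7,8} → only 9 remains.
r1c9 = 5: row 1 has {1,2,6,7}; col 9 has {1,3}; box has {2,6,7}; anti-diagonal has {4,6,7,8,9} → only 5 remains.
r3c2 = 2: row 3 has {4,7}; col 2 has {1,3,4,5,6,7,8,9}; box has {4,5,6,7,9} → only 2 remains.
r5c3 = 1: row 5 has {2,3,4,6}; col 3 has {2,4,5,6,7,9}; box has {2,3,4,7,8,9} → only 1 remains.
r5c1 = 5: row 5 has {1,2,3,4,6}; col 1 has {4,9}; box has {1,2,3,4,7,8,9} → only 5 remains.

5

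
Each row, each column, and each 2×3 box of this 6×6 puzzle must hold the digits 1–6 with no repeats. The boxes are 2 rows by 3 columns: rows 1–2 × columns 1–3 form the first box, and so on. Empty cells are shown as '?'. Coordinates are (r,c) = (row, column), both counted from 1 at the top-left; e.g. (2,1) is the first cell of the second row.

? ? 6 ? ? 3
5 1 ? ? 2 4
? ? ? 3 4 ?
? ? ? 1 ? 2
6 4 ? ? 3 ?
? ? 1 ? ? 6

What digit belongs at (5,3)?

5

(1,2) = 2 (sole candidate).
(1,4) = 5 (sole candidate).
(1,5) = 1 (sole candidate).
(2,3) = 3 (sole candidate).
(2,4) = 6 (sole candidate).
(3,6) = 5 (sole candidate).
(4,5) = 6 (sole candidate).
(5,4) = 2 (sole candidate).
(5,6) = 1 (sole candidate).
(6,4) = 4 (sole candidate).
(6,5) = 5 (sole candidate).
(1,1) = 4 (sole candidate).
(3,2) = 6 (sole candidate).
(3,3) = 2 (sole candidate).
(4,1) = 3 (sole candidate).
(4,2) = 5 (sole candidate).
(4,3) = 4 (sole candidate).
(5,3) = 5: row 5 has {1,2,3,4,6}; col 3 has {1,2,3,4,6}; box has {1,4,6} → only 5 remains.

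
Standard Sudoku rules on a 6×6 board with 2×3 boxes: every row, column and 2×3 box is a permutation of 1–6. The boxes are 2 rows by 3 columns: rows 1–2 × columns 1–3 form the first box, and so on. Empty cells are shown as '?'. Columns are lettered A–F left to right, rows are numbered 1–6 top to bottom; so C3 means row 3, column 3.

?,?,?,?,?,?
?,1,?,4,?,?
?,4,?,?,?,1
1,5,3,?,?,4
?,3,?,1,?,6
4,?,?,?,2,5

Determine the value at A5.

2

E4 = 6: row 4 has {1,3,4,5}; col 5 has {2}; box has {1,4} → only 6 remains.
E5 = 4: row 5 has {1,3,6}; col 5 has {2,6}; box has {1,2,5,6} → only 4 remains.
B6 = 6: row 6 has {2,4,5}; col 2 has {1,3,4,5}; box has {3,4} → only 6 remains.
C6 = 1: row 6 has {2,4,5,6}; col 3 has {3}; box has {3,4,6} → only 1 remains.
D6 = 3: row 6 has {1,2,4,5,6}; col 4 has {1,4}; box has {1,2,4,5,6} → only 3 remains.
B1 = 2: row 1 has {}; col 2 has {1,3,4,5,6}; box has {1} → only 2 remains.
F1 = 3: row 1 has {2}; col 6 has {1,4,5,6}; box has {4} → only 3 remains.
E2 = 5: row 2 has {1,4}; col 5 has {2,4,6}; box has {3,4} → only 5 remains.
F2 = 2: row 2 has {1,4,5}; col 6 has {1,3,4,5,6}; box has {3,4,5} → only 2 remains.
E3 = 3: row 3 has {1,4}; col 5 has {2,4,5,6}; box has {1,4,6} → only 3 remains.
D4 = 2: row 4 has {1,3,4,5,6}; col 4 has {1,3,4}; box has {1,3,4,6} → only 2 remains.
D1 = 6: row 1 has {2,3}; col 4 has {1,2,3,4}; box has {2,3,4,5} → only 6 remains.
E1 = 1: row 1 has {2,3,6}; col 5 has {2,3,4,5,6}; box has {2,3,4,5,6} → only 1 remains.
C2 = 6: row 2 has {1,2,4,5}; col 3 has {1,3}; box has {1,2} → only 6 remains.
C3 = 2: row 3 has {1,3,4}; col 3 has {1,3,6}; box has {1,3,4,5} → only 2 remains.
D3 = 5: row 3 has {1,2,3,4}; col 4 has {1,2,3,4,6}; box has {1,2,3,4,6} → only 5 remains.
C5 = 5: row 5 has {1,3,4,6}; col 3 has {1,2,3,6}; box has {1,3,4,6} → only 5 remains.
A1 = 5: row 1 has {1,2,3,6}; col 1 has {1,4}; box has {1,2,6} → only 5 remains.
C1 = 4: row 1 has {1,2,3,5,6}; col 3 has {1,2,3,5,6}; box has {1,2,5,6} → only 4 remains.
A2 = 3: row 2 has {1,2,4,5,6}; col 1 has {1,4,5}; box has {1,2,4,5,6} → only 3 remains.
A3 = 6: row 3 has {1,2,3,4,5}; col 1 has {1,3,4,5}; box has {1,2,3,4,5} → only 6 remains.
A5 = 2: row 5 has {1,3,4,5,6}; col 1 has {1,3,4,5,6}; box has {1,3,4,5,6} → only 2 remains.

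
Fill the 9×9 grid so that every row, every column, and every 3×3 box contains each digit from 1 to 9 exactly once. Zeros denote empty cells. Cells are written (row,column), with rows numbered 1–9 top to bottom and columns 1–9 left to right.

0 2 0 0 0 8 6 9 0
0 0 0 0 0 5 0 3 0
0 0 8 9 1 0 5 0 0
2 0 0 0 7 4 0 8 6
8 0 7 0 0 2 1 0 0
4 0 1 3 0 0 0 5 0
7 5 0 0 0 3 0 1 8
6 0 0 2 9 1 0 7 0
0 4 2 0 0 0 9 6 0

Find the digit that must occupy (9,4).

(3,1) = 3 (sole candidate).
(4,7) = 3 (sole candidate).
(5,8) = 4 (sole candidate).
(5,9) = 9 (sole candidate).
(7,3) = 9 (sole candidate).
(8,3) = 3 (sole candidate).
(8,7) = 4 (sole candidate).
(8,9) = 5 (sole candidate).
(9,1) = 1 (sole candidate).
(9,6) = 7 (sole candidate).
(9,9) = 3 (sole candidate).
(1,1) = 5 (sole candidate).
(1,3) = 4 (sole candidate).
(1,4) = 7 (sole candidate).
(1,5) = 3 (sole candidate).
(1,9) = 1 (sole candidate).
(2,1) = 9 (sole candidate).
(2,3) = 6 (sole candidate).
(2,4) = 4 (sole candidate).
(2,5) = 2 (sole candidate).
(2,9) = 7 (sole candidate).
(3,2) = 7 (sole candidate).
(3,6) = 6 (sole candidate).
(3,8) = 2 (sole candidate).
(3,9) = 4 (sole candidate).
(4,2) = 9 (sole candidate).
(4,3) = 5 (sole candidate).
(4,4) = 1 (sole candidate).
(6,2) = 6 (sole candidate).
(6,5) = 8 (sole candidate).
(6,6) = 9 (sole candidate).
(6,9) = 2 (sole candidate).
(7,4) = 6 (sole candidate).
(7,5) = 4 (sole candidate).
(7,7) = 2 (sole candidate).
(8,2) = 8 (sole candidate).
(9,5) = 5 (sole candidate).
(2,2) = 1 (sole candidate).
(2,7) = 8 (sole candidate).
(5,2) = 3 (sole candidate).
(5,4) = 5 (sole candidate).
(5,5) = 6 (sole candidate).
(6,7) = 7 (sole candidate).
(9,4) = 8: row 9 has {1,2,3,4,5,6,7,9}; col 4 has {1,2,3,4,5,6,7,9}; box has {1,2,3,4,5,6,7,9} → only 8 remains.

8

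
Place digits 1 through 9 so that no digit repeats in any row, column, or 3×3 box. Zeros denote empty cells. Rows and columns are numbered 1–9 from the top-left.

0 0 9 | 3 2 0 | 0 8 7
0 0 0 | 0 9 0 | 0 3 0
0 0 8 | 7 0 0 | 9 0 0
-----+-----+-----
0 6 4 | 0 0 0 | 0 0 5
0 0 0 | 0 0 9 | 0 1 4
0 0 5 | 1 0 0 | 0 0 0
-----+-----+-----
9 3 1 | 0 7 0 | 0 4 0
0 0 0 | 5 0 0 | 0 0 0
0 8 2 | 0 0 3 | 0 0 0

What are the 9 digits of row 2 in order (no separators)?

row 3, column 1 = 3: in row 3, 3 can only go here (every other open cell in that row sees a 3).
row 4, column 1 = 1: in row 4, 1 can only go here (every other open cell in that row sees a 1).
row 4, column 8 = 9: in row 4, 9 can only go here (every other open cell in that row sees a 9).
row 5, column 5 = 5: in row 5, 5 can only go here (every other open cell in that row sees a 5).
row 6, column 2 = 9: in row 6, 9 can only go here (every other open cell in that row sees a 9).
row 7, column 7 = 5: in row 7, 5 can only go here (every other open cell in that row sees a 5).
row 8, column 9 = 9: in row 8, 9 can only go here (every other open cell in that row sees a 9).
row 8, column 7 = 3: in row 8, 3 can only go here (every other open cell in that row sees a 3).
row 4, column 5 = 3: in row 4, 3 can only go here (every other open cell in that row sees a 3).
row 5, column 3 = 3: in row 5, 3 can only go here (every other open cell in that row sees a 3).
row 6, column 9 = 3: in row 6, 3 can only go here (every other open cell in that row sees a 3).
row 9, column 1 = 5: in row 9, 5 can only go here (every other open cell in that row sees a 5).
row 9, column 4 = 9: in row 9, 9 can only go here (every other open cell in that row sees a 9).
row 9, column 5 = 4: in row 9, 4 can only go here (every other open cell in that row sees a 4).
row 6, column 6 = 4: in row 6, 4 can only go here (every other open cell in that row sees a 4).
row 3, column 2 = 4: in row 3, 4 can only go here (every other open cell in that row sees a 4).
row 1, column 1 = 6: row 1 has {2,3,7,8,9}; col 1 has {1,3,5,9}; box has {3,4,8,9} → only 6 remains.
row 2, column 3 = 7: row 2 has {3,9}; col 3 has {1,2,3,4,5,8,9}; box has {3,4,6,8,9} → only 7 remains.
row 8, column 2 = 7: row 8 has {3,5,9}; col 2 has {3,4,6,8,9}; box has {1,2,3,5,8,9} → only 7 remains.
row 8, column 3 = 6: row 8 has {3,5,7,9}; col 3 has {1,2,3,4,5,7,8,9}; box has {1,2,3,5,7,8,9} → only 6 remains.
row 8, column 8 = 2: row 8 has {3,5,6,7,9}; col 8 has {1,3,4,8,9}; box has {3,4,5,9} → only 2 remains.
row 2, column 1 = 2: row 2 has {3,7,9}; col 1 has {1,3,5,6,9}; box has {3,4,6,7,8,9} → only 2 remains.
row 5, column 2 = 2: row 5 has {1,3,4,5,9}; col 2 has {3,4,6,7,8,9}; box has {1,3,4,5,6,9} → only 2 remains.
row 8, column 1 = 4: row 8 has {2,3,5,6,7,9}; col 1 has {1,2,3,5,6,9}; box has {1,2,3,5,6,7,8,9} → only 4 remains.
row 1, column 7 = 4: in row 1, 4 can only go here (every other open cell in that row sees a 4).
row 2, column 4 = 4: in row 2, 4 can only go here (every other open cell in that row sees a 4).
row 2, column 6 = 8: in row 2, 8 can only go here (every other open cell in that row sees an 8).
row 8, column 6 = 1: row 8 has {2,3,4,5,6,7,9}; col 6 has {3,4,8,9}; box has {3,4,5,7,9} → only 1 remains.
row 1, column 6 = 5: row 1 has {2,3,4,6,7,8,9}; col 6 has {1,3,4,8,9}; box has {2,3,4,7,8,9} → only 5 remains.
row 3, column 6 = 6: row 3 has {3,4,7,8,9}; col 6 has {1,3,4,5,8,9}; box has {2,3,4,5,7,8,9} → only 6 remains.
row 3, column 8 = 5: row 3 has {3,4,6,7,8,9}; col 8 has {1,2,3,4,8,9}; box has {3,4,7,8,9} → only 5 remains.
row 7, column 6 = 2: row 7 has {1,3,4,5,7,9}; col 6 has {1,3,4,5,6,8,9}; box has {1,3,4,5,7,9} → only 2 remains.
row 8, column 5 = 8: row 8 has {1,2,3,4,5,6,7,9}; col 5 has {2,3,4,5,7,9}; box has {1,2,3,4,5,7,9} → only 8 remains.
row 1, column 2 = 1: row 1 has {2,3,4,5,6,7,8,9}; col 2 has {2,3,4,6,7,8,9}; box has {2,3,4,6,7,8,9} → only 1 remains.
row 2, column 2 = 5: row 2 has {2,3,4,7,8,9}; col 2 has {1,2,3,4,6,7,8,9}; box has {1,2,3,4,6,7,8,9} → only 5 remains.
row 3, column 5 = 1: row 3 has {3,4,5,6,7,8,9}; col 5 has {2,3,4,5,7,8,9}; box has {2,3,4,5,6,7,8,9} → only 1 remains.
row 3, column 9 = 2: row 3 has {1,3,4,5,6,7,8,9}; col 9 has {3,4,5,7,9}; box has {3,4,5,7,8,9} → only 2 remains.
row 4, column 6 = 7: row 4 has {1,3,4,5,6,9}; col 6 has {1,2,3,4,5,6,8,9}; box has {1,3,4,5,9} → only 7 remains.
row 6, column 5 = 6: row 6 has {1,3,4,5,9}; col 5 has {1,2,3,4,5,7,8,9}; box has {1,3,4,5,7,9} → only 6 remains.
row 6, column 8 = 7: row 6 has {1,3,4,5,6,9}; col 8 has {1,2,3,4,5,8,9}; box has {1,3,4,5,9} → only 7 remains.
row 7, column 4 = 6: row 7 has {1,2,3,4,5,7,9}; col 4 has {1,3,4,5,7,9}; box has {1,2,3,4,5,7,8,9} → only 6 remains.
row 7, column 9 = 8: row 7 has {1,2,3,4,5,6,7,9}; col 9 has {2,3,4,5,7,9}; box has {2,3,4,5,9} → only 8 remains.
row 9, column 8 = 6: row 9 has {2,3,4,5,8,9}; col 8 has {1,2,3,4,5,7,8,9}; box has {2,3,4,5,8,9} → only 6 remains.
row 9, column 9 = 1: row 9 has {2,3,4,5,6,8,9}; col 9 has {2,3,4,5,7,8,9}; box has {2,3,4,5,6,8,9} → only 1 remains.
row 2, column 9 = 6: row 2 has {2,3,4,5,7,8,9}; col 9 has {1,2,3,4,5,7,8,9}; box has {2,3,4,5,7,8,9} → only 6 remains.
row 5, column 4 = 8: row 5 has {1,2,3,4,5,9}; col 4 has {1,3,4,5,6,7,9}; box has {1,3,4,5,6,7,9} → only 8 remains.
row 5, column 7 = 6: row 5 has {1,2,3,4,5,8,9}; col 7 has {3,4,5,9}; box has {1,3,4,5,7,9} → only 6 remains.
row 6, column 1 = 8: row 6 has {1,3,4,5,6,7,9}; col 1 has {1,2,3,4,5,6,9}; box has {1,2,3,4,5,6,9} → only 8 remains.
row 6, column 7 = 2: row 6 has {1,3,4,5,6,7,8,9}; col 7 has {3,4,5,6,9}; box has {1,3,4,5,6,7,9} → only 2 remains.
row 9, column 7 = 7: row 9 has {1,2,3,4,5,6,8,9}; col 7 has {2,3,4,5,6,9}; box has {1,2,3,4,5,6,8,9} → only 7 remains.
row 2, column 7 = 1: row 2 has {2,3,4,5,6,7,8,9}; col 7 has {2,3,4,5,6,7,9}; box has {2,3,4,5,6,7,8,9} → only 1 remains.

257498136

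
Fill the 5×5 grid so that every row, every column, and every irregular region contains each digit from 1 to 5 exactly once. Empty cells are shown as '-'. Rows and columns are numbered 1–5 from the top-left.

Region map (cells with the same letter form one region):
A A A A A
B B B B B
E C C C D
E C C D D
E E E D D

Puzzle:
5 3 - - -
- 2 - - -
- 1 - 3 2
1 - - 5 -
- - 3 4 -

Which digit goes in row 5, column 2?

row 2, column 4 = 1: row 2 has {2}; col 4 has {3,4,5}; region has {2} → only 1 remains.
row 3, column 1 = 4: row 3 has {1,2,3}; col 1 has {1,5}; region has {1,3} → only 4 remains.
row 3, column 3 = 5: row 3 has {1,2,3,4}; col 3 has {3}; region has {1,3} → only 5 remains.
row 4, column 2 = 4: row 4 has {1,5}; col 2 has {1,2,3}; region has {1,3,5} → only 4 remains.
row 4, column 3 = 2: row 4 has {1,4,5}; col 3 has {3,5}; region has {1,3,4,5} → only 2 remains.
row 4, column 5 = 3: row 4 has {1,2,4,5}; col 5 has {2}; region has {2,4,5} → only 3 remains.
row 5, column 1 = 2: row 5 has {3,4}; col 1 has {1,4,5}; region has {1,3,4} → only 2 remains.
row 5, column 2 = 5: row 5 has {2,3,4}; col 2 has {1,2,3,4}; region has {1,2,3,4} → only 5 remains.

5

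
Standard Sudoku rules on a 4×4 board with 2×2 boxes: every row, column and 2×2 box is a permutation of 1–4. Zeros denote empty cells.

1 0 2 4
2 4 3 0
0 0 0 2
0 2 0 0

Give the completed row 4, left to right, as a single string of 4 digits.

R1C2 = 3 (sole candidate).
R2C4 = 1 (sole candidate).
R3C2 = 1 (sole candidate).
R3C3 = 4 (sole candidate).
R4C3 = 1: row 4 has {2}; col 3 has {2,3,4}; box has {2,4} → only 1 remains.
R4C4 = 3: row 4 has {1,2}; col 4 has {1,2,4}; box has {1,2,4} → only 3 remains.
R3C1 = 3 (sole candidate).
R4C1 = 4: row 4 has {1,2,3}; col 1 has {1,2,3}; box has {1,2,3} → only 4 remains.

4213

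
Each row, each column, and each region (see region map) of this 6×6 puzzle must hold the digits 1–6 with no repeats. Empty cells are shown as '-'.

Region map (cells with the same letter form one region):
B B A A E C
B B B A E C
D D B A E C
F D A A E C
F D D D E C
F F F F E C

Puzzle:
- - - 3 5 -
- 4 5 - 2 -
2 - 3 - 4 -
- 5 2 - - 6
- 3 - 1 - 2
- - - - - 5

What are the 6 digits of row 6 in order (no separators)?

416235

row 2, column 4 = 6: row 2 has {2,4,5}; col 4 has {1,3}; region has {2,3} → only 6 remains.
row 3, column 2 = 6: row 3 has {2,3,4}; col 2 has {3,4,5}; region has {1,2,3,5} → only 6 remains.
row 3, column 4 = 5: row 3 has {2,3,4,6}; col 4 has {1,3,6}; region has {2,3,6} → only 5 remains.
row 3, column 6 = 1: row 3 has {2,3,4,5,6}; col 6 has {2,5,6}; region has {2,5,6} → only 1 remains.
row 4, column 4 = 4: row 4 has {2,5,6}; col 4 has {1,3,5,6}; region has {2,3,5,6} → only 4 remains.
row 5, column 3 = 4: row 5 has {1,2,3}; col 3 has {2,3,5}; region has {1,2,3,5,6} → only 4 remains.
row 5, column 5 = 6: row 5 has {1,2,3,4}; col 5 has {2,4,5}; region has {2,4,5} → only 6 remains.
row 6, column 4 = 2: row 6 has {5}; col 4 has {1,3,4,5,6}; region has {} → only 2 remains.
row 1, column 3 = 1: row 1 has {3,5}; col 3 has {2,3,4,5}; region has {2,3,4,5,6} → only 1 remains.
row 1, column 6 = 4: row 1 has {1,3,5}; col 6 has {1,2,5,6}; region has {1,2,5,6} → only 4 remains.
row 2, column 1 = 1: row 2 has {2,4,5,6}; col 1 has {2}; region has {3,4,5} → only 1 remains.
row 2, column 6 = 3: row 2 has {1,2,4,5,6}; col 6 has {1,2,4,5,6}; region has {1,2,4,5,6} → only 3 remains.
row 4, column 1 = 3: row 4 has {2,4,5,6}; col 1 has {1,2}; region has {2} → only 3 remains.
row 4, column 5 = 1: row 4 has {2,3,4,5,6}; col 5 has {2,4,5,6}; region has {2,4,5,6} → only 1 remains.
row 5, column 1 = 5: row 5 has {1,2,3,4,6}; col 1 has {1,2,3}; region has {2,3} → only 5 remains.
row 6, column 2 = 1: row 6 has {2,5}; col 2 has {3,4,5,6}; region has {2,3,5} → only 1 remains.
row 6, column 3 = 6: row 6 has {1,2,5}; col 3 has {1,2,3,4,5}; region has {1,2,3,5} → only 6 remains.
row 6, column 5 = 3: row 6 has {1,2,5,6}; col 5 has {1,2,4,5,6}; region has {1,2,4,5,6} → only 3 remains.
row 1, column 1 = 6: row 1 has {1,3,4,5}; col 1 has {1,2,3,5}; region has {1,3,4,5} → only 6 remains.
row 1, column 2 = 2: row 1 has {1,3,4,5,6}; col 2 has {1,3,4,5,6}; region has {1,3,4,5,6} → only 2 remains.
row 6, column 1 = 4: row 6 has {1,2,3,5,6}; col 1 has {1,2,3,5,6}; region has {1,2,3,5,6} → only 4 remains.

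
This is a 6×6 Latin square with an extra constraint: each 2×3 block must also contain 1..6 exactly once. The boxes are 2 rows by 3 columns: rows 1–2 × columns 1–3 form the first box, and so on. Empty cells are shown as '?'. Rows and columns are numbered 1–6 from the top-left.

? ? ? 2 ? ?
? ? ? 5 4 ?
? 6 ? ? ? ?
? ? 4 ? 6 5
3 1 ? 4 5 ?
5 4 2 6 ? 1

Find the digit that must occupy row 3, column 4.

3

row 5, column 3 = 6: row 5 has {1,3,4,5}; col 3 has {2,4}; box has {1,2,3,4,5} → only 6 remains.
row 5, column 6 = 2: row 5 has {1,3,4,5,6}; col 6 has {1,5}; box has {1,4,5,6} → only 2 remains.
row 6, column 5 = 3: row 6 has {1,2,4,5,6}; col 5 has {4,5,6}; box has {1,2,4,5,6} → only 3 remains.
row 1, column 5 = 1: row 1 has {2}; col 5 has {3,4,5,6}; box has {2,4,5} → only 1 remains.
row 3, column 5 = 2: row 3 has {6}; col 5 has {1,3,4,5,6}; box has {5,6} → only 2 remains.
row 3, column 1 = 1: row 3 has {2,6}; col 1 has {3,5}; box has {4,6} → only 1 remains.
row 3, column 4 = 3: row 3 has {1,2,6}; col 4 has {2,4,5,6}; box has {2,5,6} → only 3 remains.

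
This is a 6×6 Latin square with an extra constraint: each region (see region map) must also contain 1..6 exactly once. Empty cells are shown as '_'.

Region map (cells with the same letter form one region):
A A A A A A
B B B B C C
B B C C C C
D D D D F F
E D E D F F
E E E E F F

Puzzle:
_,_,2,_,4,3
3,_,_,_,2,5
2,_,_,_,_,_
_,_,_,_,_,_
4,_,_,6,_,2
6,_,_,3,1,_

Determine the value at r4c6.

6

r6c3 = 5 (sole candidate).
r6c6 = 4 (sole candidate).
r4c6 = 6: row 4 has {}; col 6 has {2,3,4,5}; region has {1,2,4} → only 6 remains.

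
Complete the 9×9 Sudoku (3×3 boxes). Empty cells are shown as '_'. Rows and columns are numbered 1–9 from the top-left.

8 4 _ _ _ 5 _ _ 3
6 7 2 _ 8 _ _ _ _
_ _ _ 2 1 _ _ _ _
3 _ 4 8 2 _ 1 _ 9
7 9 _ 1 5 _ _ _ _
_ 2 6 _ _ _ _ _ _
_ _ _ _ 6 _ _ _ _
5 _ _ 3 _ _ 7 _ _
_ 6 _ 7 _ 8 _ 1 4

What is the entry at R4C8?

R3C1 = 9 (sole candidate).
R4C2 = 5 (sole candidate).
R5C3 = 8 (sole candidate).
R6C1 = 1 (sole candidate).
R9C1 = 2 (sole candidate).
R9C5 = 9 (sole candidate).
R1C3 = 1 (sole candidate).
R1C5 = 7 (sole candidate).
R3C2 = 3 (sole candidate).
R3C3 = 5 (sole candidate).
R7C1 = 4 (sole candidate).
R7C4 = 5 (sole candidate).
R8C3 = 9 (sole candidate).
R8C5 = 4 (sole candidate).
R9C3 = 3 (sole candidate).
R9C7 = 5 (sole candidate).
R6C5 = 3 (sole candidate).
R7C3 = 7 (sole candidate).
R2C9 = 1 (hidden single in row 2).
R2C6 = 3 (hidden single in row 2).
R2C8 = 5 (hidden single in row 2).
R6C9 = 5 (hidden single in row 6).
R1C4 = 6 (hidden single in column 4).
R3C6 = 4 (sole candidate).
R5C6 = 6 (sole candidate).
R5C9 = 2 (sole candidate).
R7C9 = 8 (sole candidate).
R8C9 = 6 (sole candidate).
R2C4 = 9 (sole candidate).
R2C7 = 4 (sole candidate).
R3C9 = 7 (sole candidate).
R4C6 = 7 (sole candidate).
R4C8 = 6: row 4 has {1,2,3,4,5,7,8,9}; col 8 has {1,5}; box has {1,2,5,9} → only 6 remains.

6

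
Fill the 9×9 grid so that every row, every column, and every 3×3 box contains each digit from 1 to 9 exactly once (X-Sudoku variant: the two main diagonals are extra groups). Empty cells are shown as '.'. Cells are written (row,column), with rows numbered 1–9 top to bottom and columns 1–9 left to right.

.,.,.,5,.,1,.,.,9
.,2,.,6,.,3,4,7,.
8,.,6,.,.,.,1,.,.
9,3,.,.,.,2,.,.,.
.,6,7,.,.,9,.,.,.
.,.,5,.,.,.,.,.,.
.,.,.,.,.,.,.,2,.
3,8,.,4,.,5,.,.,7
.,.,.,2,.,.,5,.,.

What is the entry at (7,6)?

6

(6,4) = 3: row 6 has {5}; col 4 has {2,4,5,6}; box has {2,9}; anti-diagonal has {1,2,7,8,9} → only 3 remains.
(7,3) = 4: row 7 has {2}; col 3 has {5,6,7}; box has {3,8}; anti-diagonal has {1,2,3,7,8,9} → only 4 remains.
(9,1) = 6: row 9 has {2,5}; col 1 has {3,8,9}; box has {3,4,8}; anti-diagonal has {1,2,3,4,7,8,9} → only 6 remains.
(1,3) = 3: row 1 has {1,5,9}; col 3 has {4,5,6,7}; box has {2,6,8} → only 3 remains.
(5,5) = 5: row 5 has {6,7,9}; col 5 has {}; box has {2,3,9}; main diagonal has {2,6}; anti-diagonal has {1,2,3,4,6,7,8,9} → only 5 remains.
(8,3) = 2: in row 8, 2 can only go here (every other open cell in that row sees a 2).
(4,3) = 8: in column 3, 8 can only go here (every other open cell in that column sees an 8).
(7,6) = 6: in column 6, 6 can only go here (every other open cell in that column sees a 6).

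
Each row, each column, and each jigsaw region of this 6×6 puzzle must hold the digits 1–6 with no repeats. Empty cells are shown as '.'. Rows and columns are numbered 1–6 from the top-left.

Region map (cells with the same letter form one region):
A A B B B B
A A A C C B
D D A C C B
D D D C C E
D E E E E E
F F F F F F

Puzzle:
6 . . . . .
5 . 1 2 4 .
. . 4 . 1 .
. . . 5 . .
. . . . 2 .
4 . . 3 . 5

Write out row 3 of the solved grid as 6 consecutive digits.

354612

row 2, column 2 = 3 (sole candidate).
row 2, column 6 = 6 (sole candidate).
row 3, column 4 = 6: row 3 has {1,4}; col 4 has {2,3,5}; region has {1,2,4,5} → only 6 remains.
row 4, column 5 = 3 (sole candidate).
row 6, column 5 = 6 (sole candidate).
row 1, column 2 = 2 (sole candidate).
row 1, column 5 = 5 (sole candidate).
row 3, column 2 = 5: row 3 has {1,4,6}; col 2 has {2,3}; region has {} → only 5 remains.
row 6, column 2 = 1 (sole candidate).
row 6, column 3 = 2 (sole candidate).
row 1, column 3 = 3 (sole candidate).
row 3, column 6 = 2: row 3 has {1,4,5,6}; col 6 has {5,6}; region has {3,5,6} → only 2 remains.
row 4, column 3 = 6 (sole candidate).
row 5, column 3 = 5 (sole candidate).
row 3, column 1 = 3: row 3 has {1,2,4,5,6}; col 1 has {4,5,6}; region has {5,6} → only 3 remains.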